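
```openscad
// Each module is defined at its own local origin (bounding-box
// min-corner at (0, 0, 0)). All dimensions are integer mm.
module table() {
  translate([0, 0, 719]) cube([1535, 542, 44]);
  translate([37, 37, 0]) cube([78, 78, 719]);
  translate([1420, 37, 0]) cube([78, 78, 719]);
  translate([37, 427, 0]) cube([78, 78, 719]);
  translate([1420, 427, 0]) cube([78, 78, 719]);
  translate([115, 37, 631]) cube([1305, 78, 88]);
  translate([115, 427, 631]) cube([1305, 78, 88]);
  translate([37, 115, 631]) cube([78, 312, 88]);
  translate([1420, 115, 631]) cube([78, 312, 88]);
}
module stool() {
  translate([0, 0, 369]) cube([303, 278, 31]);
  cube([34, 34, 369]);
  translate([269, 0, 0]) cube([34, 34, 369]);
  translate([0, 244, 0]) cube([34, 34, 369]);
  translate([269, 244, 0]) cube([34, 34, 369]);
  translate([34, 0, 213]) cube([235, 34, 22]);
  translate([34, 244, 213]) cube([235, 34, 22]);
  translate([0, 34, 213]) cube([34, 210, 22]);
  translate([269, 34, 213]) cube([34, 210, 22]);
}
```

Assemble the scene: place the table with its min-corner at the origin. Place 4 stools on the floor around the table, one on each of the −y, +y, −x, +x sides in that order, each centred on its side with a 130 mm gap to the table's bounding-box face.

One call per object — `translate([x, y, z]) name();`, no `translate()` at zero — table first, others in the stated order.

table();
translate([616, -408, 0]) stool();
translate([616, 672, 0]) stool();
translate([-433, 132, 0]) stool();
translate([1665, 132, 0]) stool();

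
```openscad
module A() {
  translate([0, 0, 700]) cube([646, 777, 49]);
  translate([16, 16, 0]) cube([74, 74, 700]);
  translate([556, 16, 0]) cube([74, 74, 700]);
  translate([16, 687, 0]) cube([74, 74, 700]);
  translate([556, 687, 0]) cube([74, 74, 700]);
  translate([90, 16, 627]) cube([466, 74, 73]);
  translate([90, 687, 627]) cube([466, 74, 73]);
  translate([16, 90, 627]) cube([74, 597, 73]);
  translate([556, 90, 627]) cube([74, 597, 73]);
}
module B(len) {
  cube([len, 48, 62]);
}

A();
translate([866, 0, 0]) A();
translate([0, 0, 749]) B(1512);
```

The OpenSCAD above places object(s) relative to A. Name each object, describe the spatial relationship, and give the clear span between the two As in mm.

Second table starts at x = 866; first ends at x = 646; clear span = 866 − 646 = 220 mm.

A is a table. B is a beam. A beam spans the tops of two tables. The clear span between the two tables is 220 mm.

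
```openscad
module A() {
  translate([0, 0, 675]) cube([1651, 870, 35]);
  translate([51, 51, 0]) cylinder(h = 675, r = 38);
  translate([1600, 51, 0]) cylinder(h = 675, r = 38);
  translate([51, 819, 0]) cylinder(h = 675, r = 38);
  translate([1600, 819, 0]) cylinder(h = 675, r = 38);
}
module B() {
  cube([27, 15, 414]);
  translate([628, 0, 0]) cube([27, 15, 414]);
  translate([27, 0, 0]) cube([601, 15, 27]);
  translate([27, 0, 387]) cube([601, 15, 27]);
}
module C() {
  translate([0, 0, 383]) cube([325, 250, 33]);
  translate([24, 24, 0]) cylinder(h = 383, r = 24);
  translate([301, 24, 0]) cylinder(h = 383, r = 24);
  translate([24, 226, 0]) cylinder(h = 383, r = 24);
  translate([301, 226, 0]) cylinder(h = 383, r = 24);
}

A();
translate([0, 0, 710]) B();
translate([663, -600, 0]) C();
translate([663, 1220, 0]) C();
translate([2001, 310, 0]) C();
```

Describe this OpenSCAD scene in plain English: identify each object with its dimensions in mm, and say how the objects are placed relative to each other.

A is a table: top 1651 mm (x) × 870 mm (y), 35 mm thick, upper face at z = 710 mm, on four round legs of 76 mm diameter, each leg's bounding box inset 13 mm from the nearest pair of top edges, running from z = 0 to the bottom of the top.

B is a rectangular picture frame lying in the x–z plane (depth along y). The opening is 601 mm wide (x) by 360 mm tall (z), surrounded by a border 27 mm wide on all four sides. The frame is 15 mm deep and is made of two full-height vertical stiles with two horizontal rails fitted between them.

C is a simple wooden stool: a rectangular seat 325 mm (x) by 250 mm (y), 33 mm thick, top face at z = 416 mm, on four round legs, each 48 mm in diameter. The legs rest on z = 0, each leg's axis is inset half a diameter from the nearest pair of seat edges (so the leg's bounding box is flush with the corner).

The picture frame is on top of the table. Three stools sit around the table at the −y, +y, +x sides.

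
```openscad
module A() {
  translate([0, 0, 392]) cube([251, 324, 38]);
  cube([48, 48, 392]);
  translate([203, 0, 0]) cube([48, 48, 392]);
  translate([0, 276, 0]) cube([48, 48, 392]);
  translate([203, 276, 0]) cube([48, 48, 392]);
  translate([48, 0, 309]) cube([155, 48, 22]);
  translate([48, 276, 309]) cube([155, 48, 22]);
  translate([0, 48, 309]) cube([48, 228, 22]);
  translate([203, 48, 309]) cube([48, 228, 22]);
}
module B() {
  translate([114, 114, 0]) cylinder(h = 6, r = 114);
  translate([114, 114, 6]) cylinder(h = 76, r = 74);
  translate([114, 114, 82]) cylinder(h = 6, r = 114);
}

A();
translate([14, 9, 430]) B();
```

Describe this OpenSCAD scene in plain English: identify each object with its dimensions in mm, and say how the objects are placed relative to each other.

A is a four-legged stool. The seat is a 251×324×38 mm slab whose top surface is at z = 430 mm; four square legs, each 48×48 mm in cross-section, run from the floor (z = 0) to the underside of the seat, each flush with a corner of the seat. Four stretchers, 48 mm wide and 22 mm tall, connect adjacent legs with their undersides at z = 309 mm, each running between the inner faces of the legs it joins and aligned with the legs' outer faces on the other axis.

B is a spool: two coaxial disc flanges of radius 114 mm and thickness 6 mm, joined by a core cylinder of radius 74 mm and height 76 mm. The lower flange rests on z = 0 and the three cylinders share a vertical axis.

The spool is on top of the stool.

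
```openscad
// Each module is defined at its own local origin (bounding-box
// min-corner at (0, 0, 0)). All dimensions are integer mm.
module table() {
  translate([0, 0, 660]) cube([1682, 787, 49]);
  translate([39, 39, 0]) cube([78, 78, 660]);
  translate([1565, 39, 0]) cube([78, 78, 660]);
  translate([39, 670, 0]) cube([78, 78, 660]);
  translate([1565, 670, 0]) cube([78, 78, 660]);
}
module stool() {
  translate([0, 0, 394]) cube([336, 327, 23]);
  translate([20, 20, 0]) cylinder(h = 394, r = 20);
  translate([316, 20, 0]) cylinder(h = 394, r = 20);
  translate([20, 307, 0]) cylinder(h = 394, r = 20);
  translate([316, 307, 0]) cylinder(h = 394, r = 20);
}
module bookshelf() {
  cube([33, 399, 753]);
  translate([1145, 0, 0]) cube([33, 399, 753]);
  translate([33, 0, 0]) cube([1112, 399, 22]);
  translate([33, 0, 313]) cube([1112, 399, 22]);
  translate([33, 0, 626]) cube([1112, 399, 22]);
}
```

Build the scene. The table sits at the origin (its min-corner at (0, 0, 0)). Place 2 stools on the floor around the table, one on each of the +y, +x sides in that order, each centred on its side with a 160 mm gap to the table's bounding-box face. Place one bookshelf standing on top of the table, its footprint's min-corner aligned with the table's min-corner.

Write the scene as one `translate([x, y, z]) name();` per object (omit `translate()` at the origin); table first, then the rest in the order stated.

table();
translate([673, 947, 0]) stool();
translate([1842, 230, 0]) stool();
translate([0, 0, 709]) bookshelf();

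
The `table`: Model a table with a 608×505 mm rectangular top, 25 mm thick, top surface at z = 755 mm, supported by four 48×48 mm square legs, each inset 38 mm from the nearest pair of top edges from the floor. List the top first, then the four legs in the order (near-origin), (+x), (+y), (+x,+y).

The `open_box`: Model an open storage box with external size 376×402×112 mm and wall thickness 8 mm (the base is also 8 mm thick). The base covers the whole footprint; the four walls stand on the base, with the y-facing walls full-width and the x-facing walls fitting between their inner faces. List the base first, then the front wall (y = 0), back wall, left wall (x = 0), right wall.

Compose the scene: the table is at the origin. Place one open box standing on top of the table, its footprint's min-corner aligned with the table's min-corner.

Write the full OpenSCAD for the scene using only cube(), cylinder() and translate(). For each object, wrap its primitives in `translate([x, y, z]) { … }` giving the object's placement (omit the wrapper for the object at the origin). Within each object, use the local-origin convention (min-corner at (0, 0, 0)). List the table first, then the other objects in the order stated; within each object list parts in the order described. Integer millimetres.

translate([0, 0, 730]) cube([608, 505, 25]);
translate([38, 38, 0]) cube([48, 48, 730]);
translate([522, 38, 0]) cube([48, 48, 730]);
translate([38, 419, 0]) cube([48, 48, 730]);
translate([522, 419, 0]) cube([48, 48, 730]);
translate([0, 0, 755]) {
  cube([376, 402, 8]);
  translate([0, 0, 8]) cube([376, 8, 104]);
  translate([0, 394, 8]) cube([376, 8, 104]);
  translate([0, 8, 8]) cube([8, 386, 104]);
  translate([368, 8, 8]) cube([8, 386, 104]);
}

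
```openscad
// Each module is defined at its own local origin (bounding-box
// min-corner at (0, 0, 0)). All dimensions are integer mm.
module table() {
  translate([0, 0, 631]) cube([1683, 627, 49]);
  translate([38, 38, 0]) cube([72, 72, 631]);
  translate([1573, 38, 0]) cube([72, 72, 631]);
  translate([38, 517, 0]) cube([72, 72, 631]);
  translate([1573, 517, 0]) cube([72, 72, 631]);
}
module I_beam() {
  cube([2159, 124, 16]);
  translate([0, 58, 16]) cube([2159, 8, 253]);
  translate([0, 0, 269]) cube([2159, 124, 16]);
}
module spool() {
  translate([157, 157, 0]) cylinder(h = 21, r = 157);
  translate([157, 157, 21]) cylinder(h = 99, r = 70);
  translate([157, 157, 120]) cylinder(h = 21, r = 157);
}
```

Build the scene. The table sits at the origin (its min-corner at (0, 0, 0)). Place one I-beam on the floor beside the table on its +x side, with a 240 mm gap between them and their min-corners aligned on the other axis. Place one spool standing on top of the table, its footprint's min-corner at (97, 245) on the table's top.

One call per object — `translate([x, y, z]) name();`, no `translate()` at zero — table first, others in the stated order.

table();
translate([1923, 0, 0]) I_beam();
translate([97, 245, 680]) spool();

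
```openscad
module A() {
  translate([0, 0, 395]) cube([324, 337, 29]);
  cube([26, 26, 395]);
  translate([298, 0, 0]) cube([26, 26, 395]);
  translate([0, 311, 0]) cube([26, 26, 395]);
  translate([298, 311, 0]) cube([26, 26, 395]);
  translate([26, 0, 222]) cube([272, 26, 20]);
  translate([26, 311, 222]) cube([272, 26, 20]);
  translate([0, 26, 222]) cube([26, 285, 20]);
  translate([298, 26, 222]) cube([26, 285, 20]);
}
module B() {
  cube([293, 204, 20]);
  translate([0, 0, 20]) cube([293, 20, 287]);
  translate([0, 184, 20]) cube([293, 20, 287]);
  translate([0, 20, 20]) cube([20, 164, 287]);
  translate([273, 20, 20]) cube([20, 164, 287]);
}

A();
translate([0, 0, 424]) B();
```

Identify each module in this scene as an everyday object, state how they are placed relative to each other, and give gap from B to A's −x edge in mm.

The open box's min-x is at 0; the stool's min-x is 0; gap = 0 mm.

A is a stool. B is an open box. The open box is on top of the stool. The gap from the open box to the stool's −x edge is 0 mm.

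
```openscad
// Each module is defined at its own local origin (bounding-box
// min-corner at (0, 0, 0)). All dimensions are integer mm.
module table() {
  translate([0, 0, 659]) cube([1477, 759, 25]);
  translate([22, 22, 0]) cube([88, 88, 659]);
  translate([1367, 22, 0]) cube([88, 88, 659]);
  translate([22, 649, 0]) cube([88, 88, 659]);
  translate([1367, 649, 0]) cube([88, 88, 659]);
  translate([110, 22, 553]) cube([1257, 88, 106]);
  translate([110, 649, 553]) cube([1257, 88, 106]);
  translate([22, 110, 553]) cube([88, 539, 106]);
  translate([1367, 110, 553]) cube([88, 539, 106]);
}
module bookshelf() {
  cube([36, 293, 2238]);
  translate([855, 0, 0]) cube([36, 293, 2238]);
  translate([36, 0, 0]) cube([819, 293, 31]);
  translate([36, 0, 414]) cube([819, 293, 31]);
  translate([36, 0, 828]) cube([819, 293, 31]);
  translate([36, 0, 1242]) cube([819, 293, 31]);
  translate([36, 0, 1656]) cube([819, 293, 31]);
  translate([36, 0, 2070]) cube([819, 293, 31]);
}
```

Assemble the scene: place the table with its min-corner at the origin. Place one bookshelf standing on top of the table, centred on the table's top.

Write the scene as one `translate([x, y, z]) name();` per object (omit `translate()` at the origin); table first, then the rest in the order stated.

table();
translate([293, 233, 684]) bookshelf();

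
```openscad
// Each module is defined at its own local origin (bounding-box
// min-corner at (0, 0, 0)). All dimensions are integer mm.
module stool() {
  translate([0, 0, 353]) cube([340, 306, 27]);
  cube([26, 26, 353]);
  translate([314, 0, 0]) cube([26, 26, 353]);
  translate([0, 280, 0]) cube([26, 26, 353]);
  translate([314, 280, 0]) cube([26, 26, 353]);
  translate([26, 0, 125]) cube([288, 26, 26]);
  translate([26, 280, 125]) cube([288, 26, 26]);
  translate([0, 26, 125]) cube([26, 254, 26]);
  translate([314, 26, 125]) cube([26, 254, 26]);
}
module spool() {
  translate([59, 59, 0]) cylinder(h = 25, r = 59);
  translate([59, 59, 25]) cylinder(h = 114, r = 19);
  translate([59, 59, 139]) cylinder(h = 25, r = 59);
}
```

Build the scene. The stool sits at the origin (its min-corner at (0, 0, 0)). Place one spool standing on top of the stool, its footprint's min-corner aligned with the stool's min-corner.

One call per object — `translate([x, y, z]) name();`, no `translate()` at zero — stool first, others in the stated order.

stool();
translate([0, 0, 380]) spool();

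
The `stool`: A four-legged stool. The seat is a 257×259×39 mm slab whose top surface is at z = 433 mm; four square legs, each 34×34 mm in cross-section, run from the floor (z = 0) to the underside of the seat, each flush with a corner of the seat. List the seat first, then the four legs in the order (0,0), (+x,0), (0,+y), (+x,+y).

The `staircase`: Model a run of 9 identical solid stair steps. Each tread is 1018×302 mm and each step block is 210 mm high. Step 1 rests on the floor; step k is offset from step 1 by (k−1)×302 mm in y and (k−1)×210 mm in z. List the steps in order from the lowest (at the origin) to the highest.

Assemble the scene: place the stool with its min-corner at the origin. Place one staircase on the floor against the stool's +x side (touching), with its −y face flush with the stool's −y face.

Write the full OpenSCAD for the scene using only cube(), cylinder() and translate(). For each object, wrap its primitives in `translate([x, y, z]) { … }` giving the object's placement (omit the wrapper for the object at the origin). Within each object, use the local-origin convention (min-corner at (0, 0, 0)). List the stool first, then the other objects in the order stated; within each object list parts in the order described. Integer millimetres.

translate([0, 0, 394]) cube([257, 259, 39]);
cube([34, 34, 394]);
translate([223, 0, 0]) cube([34, 34, 394]);
translate([0, 225, 0]) cube([34, 34, 394]);
translate([223, 225, 0]) cube([34, 34, 394]);
translate([257, 0, 0]) {
  cube([1018, 302, 210]);
  translate([0, 302, 210]) cube([1018, 302, 210]);
  translate([0, 604, 420]) cube([1018, 302, 210]);
  translate([0, 906, 630]) cube([1018, 302, 210]);
  translate([0, 1208, 840]) cube([1018, 302, 210]);
  translate([0, 1510, 1050]) cube([1018, 302, 210]);
  translate([0, 1812, 1260]) cube([1018, 302, 210]);
  translate([0, 2114, 1470]) cube([1018, 302, 210]);
  translate([0, 2416, 1680]) cube([1018, 302, 210]);
}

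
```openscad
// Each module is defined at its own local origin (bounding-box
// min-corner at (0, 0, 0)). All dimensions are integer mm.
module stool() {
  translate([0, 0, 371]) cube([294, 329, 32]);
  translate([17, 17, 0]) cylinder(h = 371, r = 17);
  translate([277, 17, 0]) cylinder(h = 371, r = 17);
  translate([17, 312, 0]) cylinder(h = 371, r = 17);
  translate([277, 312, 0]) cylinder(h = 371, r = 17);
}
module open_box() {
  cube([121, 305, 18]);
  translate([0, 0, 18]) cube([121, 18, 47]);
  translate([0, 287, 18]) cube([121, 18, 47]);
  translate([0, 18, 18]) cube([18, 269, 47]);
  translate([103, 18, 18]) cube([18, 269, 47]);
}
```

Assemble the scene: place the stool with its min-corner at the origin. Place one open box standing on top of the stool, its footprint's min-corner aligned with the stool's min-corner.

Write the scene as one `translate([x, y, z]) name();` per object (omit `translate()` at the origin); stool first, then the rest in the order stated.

stool();
translate([0, 0, 403]) open_box();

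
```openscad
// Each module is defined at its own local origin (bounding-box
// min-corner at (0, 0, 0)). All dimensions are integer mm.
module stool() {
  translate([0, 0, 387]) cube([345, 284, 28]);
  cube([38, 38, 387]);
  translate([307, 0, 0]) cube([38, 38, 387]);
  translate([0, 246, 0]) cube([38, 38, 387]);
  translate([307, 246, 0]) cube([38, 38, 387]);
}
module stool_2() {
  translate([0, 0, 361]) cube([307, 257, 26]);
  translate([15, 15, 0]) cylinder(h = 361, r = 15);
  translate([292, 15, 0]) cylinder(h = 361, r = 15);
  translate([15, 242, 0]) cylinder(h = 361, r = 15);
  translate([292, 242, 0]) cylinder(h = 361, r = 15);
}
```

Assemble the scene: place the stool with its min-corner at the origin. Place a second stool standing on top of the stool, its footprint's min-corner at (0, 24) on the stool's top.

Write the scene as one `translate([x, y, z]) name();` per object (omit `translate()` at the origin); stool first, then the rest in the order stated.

stool();
translate([0, 24, 415]) stool_2();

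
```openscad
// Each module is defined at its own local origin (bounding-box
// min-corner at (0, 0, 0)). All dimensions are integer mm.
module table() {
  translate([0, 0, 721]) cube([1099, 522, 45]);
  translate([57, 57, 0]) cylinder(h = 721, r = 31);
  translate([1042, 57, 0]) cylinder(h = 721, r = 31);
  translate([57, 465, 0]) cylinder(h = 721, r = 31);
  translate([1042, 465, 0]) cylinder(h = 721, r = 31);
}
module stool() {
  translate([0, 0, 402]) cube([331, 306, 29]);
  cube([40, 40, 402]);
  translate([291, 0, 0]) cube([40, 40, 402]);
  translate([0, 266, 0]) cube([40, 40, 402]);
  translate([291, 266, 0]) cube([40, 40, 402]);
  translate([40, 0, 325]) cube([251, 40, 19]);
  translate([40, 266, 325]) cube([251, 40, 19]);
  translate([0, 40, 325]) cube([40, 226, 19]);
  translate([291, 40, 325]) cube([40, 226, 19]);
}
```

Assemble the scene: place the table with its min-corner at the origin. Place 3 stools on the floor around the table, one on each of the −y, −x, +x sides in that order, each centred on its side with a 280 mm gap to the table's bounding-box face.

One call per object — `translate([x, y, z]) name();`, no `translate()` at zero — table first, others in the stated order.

table();
translate([384, -586, 0]) stool();
translate([-611, 108, 0]) stool();
translate([1379, 108, 0]) stool();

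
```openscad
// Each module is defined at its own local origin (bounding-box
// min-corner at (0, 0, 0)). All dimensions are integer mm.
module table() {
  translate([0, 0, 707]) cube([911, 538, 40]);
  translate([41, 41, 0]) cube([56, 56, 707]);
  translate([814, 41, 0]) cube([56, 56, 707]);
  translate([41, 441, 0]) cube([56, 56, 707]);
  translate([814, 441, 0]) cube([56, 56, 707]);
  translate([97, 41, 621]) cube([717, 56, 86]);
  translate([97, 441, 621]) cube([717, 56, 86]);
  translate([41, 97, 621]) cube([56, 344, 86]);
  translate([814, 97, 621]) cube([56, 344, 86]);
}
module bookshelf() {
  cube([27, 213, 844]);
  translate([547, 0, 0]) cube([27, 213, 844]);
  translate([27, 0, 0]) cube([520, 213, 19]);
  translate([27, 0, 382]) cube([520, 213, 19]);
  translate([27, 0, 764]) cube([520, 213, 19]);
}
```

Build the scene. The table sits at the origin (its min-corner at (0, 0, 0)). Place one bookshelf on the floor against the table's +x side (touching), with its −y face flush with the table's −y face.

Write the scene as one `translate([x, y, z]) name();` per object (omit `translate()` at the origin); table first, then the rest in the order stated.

table();
translate([911, 0, 0]) bookshelf();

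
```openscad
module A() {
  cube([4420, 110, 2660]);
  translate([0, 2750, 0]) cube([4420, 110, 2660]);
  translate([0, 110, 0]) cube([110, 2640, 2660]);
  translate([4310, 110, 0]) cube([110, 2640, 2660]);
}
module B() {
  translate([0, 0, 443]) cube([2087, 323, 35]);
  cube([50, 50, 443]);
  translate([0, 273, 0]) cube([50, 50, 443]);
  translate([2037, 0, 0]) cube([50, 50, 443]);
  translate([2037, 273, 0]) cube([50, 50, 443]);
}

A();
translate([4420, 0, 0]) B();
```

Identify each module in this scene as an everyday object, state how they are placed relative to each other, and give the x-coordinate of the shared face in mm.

The house frame's +x face and the bench's −x face are both at x = 4420 mm.

A is a house frame. B is a bench. The bench is against the house frame's +x side, with their −y faces flush. The x-coordinate of the shared face is 4420 mm.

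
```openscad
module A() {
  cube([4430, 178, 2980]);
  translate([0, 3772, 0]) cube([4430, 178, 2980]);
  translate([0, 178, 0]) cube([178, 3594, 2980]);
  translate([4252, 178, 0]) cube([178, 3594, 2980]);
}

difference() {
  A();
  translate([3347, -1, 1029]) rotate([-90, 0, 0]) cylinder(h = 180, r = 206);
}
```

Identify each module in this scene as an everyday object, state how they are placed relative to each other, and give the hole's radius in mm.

A is a house frame. The house frame has a circular hole through its front wall. The hole's radius is 206 mm.

The subtracted cylinder has r = 206 mm.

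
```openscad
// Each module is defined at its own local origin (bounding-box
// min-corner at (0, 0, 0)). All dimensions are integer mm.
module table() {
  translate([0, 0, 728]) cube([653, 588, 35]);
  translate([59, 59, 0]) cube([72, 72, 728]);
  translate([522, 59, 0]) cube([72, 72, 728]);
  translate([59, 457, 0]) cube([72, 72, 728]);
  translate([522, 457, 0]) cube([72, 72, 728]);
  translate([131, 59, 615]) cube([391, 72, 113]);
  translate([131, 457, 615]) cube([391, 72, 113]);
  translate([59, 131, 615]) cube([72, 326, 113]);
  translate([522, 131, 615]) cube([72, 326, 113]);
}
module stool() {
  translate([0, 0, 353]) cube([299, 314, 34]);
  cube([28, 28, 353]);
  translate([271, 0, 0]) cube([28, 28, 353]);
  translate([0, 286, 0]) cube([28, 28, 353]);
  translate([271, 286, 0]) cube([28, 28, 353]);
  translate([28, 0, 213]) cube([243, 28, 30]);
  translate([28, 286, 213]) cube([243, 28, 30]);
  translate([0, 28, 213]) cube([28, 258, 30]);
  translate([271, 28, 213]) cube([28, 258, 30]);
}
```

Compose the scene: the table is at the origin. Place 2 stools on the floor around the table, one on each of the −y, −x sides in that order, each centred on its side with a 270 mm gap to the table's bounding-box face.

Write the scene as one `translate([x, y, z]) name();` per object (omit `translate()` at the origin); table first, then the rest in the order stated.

table();
translate([177, -584, 0]) stool();
translate([-569, 137, 0]) stool();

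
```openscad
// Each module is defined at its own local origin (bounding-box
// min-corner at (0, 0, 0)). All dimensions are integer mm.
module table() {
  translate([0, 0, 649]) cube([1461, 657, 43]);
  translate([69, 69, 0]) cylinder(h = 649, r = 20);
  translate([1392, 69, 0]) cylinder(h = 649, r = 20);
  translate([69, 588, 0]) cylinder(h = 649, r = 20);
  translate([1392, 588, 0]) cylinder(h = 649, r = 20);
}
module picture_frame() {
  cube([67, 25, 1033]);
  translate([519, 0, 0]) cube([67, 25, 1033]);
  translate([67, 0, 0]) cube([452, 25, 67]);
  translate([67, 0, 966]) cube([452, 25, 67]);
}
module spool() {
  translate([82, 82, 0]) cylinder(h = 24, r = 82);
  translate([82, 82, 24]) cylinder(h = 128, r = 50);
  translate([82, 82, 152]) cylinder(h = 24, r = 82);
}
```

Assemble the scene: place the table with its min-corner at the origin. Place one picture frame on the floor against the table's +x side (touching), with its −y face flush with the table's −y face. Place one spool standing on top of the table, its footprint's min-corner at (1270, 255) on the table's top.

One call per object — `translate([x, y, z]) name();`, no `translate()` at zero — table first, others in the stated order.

table();
translate([1461, 0, 0]) picture_frame();
translate([1270, 255, 692]) spool();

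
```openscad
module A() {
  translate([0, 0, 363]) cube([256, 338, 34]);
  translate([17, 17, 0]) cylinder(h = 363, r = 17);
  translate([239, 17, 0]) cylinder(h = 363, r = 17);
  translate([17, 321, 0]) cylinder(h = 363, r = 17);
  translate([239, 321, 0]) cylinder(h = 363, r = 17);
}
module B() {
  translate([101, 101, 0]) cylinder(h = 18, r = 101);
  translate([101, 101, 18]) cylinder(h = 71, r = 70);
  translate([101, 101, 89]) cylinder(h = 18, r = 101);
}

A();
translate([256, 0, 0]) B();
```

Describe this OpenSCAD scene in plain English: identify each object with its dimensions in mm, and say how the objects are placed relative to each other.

A is a four-legged stool. The seat is 256×338 mm, 34 mm thick, top at z = 397 mm. It stands on four round legs, each 34 mm in diameter, from z = 0 to the seat underside, each leg's axis is inset half a diameter from the nearest pair of seat edges (so the leg's bounding box is flush with the corner).

B is a spool: two coaxial disc flanges of radius 101 mm and thickness 18 mm, joined by a core cylinder of radius 70 mm and height 71 mm. The lower flange rests on z = 0 and the three cylinders share a vertical axis.

The spool is against the stool's +x side, with their −y faces flush.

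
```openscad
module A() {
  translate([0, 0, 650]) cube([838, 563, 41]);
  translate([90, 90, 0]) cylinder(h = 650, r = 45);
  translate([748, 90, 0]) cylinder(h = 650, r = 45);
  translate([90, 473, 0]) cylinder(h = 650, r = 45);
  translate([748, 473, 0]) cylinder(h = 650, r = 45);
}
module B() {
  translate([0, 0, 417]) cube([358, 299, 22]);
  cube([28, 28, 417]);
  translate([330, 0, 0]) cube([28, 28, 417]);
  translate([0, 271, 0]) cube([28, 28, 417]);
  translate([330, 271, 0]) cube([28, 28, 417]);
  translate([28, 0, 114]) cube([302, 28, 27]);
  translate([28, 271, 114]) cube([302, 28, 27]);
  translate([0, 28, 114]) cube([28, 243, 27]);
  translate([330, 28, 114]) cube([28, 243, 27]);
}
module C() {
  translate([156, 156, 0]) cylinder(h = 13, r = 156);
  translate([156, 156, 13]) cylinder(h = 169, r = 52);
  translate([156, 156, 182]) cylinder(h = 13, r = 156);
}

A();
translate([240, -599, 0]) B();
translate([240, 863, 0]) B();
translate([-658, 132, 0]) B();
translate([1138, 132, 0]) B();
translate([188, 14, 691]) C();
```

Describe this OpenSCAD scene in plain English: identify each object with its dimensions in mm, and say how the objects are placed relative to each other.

A is a table: top 838 mm (x) × 563 mm (y), 41 mm thick, upper face at z = 691 mm, on four round legs of 90 mm diameter, each leg's bounding box inset 45 mm from the nearest pair of top edges, running from z = 0 to the bottom of the top.

B is a four-legged stool. The seat is a 358×299×22 mm slab whose top surface is at z = 439 mm; four square legs, each 28×28 mm in cross-section, run from the floor (z = 0) to the underside of the seat, each flush with a corner of the seat. Four stretchers, 28 mm wide and 27 mm tall, connect adjacent legs with their undersides at z = 114 mm, each running between the inner faces of the legs it joins and aligned with the legs' outer faces on the other axis.

C is a spool: two coaxial disc flanges of radius 156 mm and thickness 13 mm, joined by a core cylinder of radius 52 mm and height 169 mm. The lower flange rests on z = 0 and the three cylinders share a vertical axis.

Four stools sit around the table at the −y, +y, −x, +x sides. The spool is on top of the table.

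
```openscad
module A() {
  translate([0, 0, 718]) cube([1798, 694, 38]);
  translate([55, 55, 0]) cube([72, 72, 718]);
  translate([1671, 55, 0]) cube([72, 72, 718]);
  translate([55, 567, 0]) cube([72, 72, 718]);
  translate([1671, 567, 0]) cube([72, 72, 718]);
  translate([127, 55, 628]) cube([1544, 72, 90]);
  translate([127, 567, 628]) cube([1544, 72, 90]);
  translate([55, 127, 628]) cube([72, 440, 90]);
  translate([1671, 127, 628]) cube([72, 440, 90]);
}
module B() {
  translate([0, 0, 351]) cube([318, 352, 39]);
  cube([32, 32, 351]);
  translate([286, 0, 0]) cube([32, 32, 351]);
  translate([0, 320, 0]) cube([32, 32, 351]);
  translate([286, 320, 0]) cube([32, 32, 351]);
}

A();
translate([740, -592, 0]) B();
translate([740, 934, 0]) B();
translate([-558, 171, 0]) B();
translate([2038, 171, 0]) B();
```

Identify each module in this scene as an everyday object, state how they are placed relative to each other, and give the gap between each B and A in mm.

A is a table. B is a stool. Four stools sit around the table at the −y, +y, −x, +x sides. The gap between each stool and the table is 240 mm.

Each stool's nearest face is 240 mm from the table's bounding box.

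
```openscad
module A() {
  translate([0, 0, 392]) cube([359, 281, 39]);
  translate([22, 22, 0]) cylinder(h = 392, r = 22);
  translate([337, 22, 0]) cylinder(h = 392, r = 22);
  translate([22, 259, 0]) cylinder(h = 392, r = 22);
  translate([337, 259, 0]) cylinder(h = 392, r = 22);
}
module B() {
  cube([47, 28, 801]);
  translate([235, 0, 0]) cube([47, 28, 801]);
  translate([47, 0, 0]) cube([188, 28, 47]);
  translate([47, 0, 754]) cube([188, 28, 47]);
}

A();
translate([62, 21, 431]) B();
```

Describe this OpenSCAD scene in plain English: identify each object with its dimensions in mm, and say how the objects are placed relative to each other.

A is a four-legged stool. The seat is a 359×281×39 mm slab whose top surface is at z = 431 mm; four round legs, each 44 mm in diameter, run from the floor (z = 0) to the underside of the seat, each leg's axis is inset half a diameter from the nearest pair of seat edges (so the leg's bounding box is flush with the corner).

B is a picture frame with a 188×707 mm rectangular opening (x by z) and a uniform 47 mm border on every side. Frame depth is 28 mm along y. It is built from two vertical stiles running the full outside height and two horizontal rails spanning the gap between the stiles.

The picture frame is on top of the stool.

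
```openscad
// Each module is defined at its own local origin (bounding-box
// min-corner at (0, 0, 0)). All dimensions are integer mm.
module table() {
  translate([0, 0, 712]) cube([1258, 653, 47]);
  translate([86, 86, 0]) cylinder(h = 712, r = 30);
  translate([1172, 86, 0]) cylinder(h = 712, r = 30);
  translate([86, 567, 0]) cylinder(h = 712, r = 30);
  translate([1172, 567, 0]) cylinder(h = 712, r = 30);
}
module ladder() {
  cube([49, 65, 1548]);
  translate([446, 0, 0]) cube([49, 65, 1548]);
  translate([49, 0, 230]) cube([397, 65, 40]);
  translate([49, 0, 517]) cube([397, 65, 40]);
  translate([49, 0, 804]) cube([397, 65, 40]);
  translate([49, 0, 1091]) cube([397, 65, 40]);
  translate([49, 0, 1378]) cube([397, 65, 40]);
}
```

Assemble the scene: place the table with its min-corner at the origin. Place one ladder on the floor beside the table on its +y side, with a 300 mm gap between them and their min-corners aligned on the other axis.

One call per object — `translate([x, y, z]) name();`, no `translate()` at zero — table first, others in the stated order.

table();
translate([0, 953, 0]) ladder();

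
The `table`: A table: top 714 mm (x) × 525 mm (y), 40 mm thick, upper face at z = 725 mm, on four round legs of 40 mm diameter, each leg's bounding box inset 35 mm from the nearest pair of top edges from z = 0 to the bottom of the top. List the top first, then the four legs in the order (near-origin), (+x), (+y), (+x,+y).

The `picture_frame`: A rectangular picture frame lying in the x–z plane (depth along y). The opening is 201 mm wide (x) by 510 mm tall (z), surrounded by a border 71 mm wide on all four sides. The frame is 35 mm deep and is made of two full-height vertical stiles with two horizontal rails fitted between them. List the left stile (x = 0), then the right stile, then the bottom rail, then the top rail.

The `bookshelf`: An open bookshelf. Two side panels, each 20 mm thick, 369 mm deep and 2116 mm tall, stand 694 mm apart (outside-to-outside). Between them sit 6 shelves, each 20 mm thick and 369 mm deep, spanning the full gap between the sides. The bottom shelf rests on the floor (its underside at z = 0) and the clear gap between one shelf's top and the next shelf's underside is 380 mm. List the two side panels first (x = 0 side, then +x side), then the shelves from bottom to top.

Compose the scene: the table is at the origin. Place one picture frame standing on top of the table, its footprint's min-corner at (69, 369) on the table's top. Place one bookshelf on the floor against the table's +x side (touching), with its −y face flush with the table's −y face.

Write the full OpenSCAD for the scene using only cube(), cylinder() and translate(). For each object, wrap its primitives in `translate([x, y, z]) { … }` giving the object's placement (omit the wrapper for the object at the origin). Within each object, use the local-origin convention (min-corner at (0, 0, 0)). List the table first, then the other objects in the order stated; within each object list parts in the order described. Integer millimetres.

translate([0, 0, 685]) cube([714, 525, 40]);
translate([55, 55, 0]) cylinder(h = 685, r = 20);
translate([659, 55, 0]) cylinder(h = 685, r = 20);
translate([55, 470, 0]) cylinder(h = 685, r = 20);
translate([659, 470, 0]) cylinder(h = 685, r = 20);
translate([69, 369, 725]) {
  cube([71, 35, 652]);
  translate([272, 0, 0]) cube([71, 35, 652]);
  translate([71, 0, 0]) cube([201, 35, 71]);
  translate([71, 0, 581]) cube([201, 35, 71]);
}
translate([714, 0, 0]) {
  cube([20, 369, 2116]);
  translate([674, 0, 0]) cube([20, 369, 2116]);
  translate([20, 0, 0]) cube([654, 369, 20]);
  translate([20, 0, 400]) cube([654, 369, 20]);
  translate([20, 0, 800]) cube([654, 369, 20]);
  translate([20, 0, 1200]) cube([654, 369, 20]);
  translate([20, 0, 1600]) cube([654, 369, 20]);
  translate([20, 0, 2000]) cube([654, 369, 20]);
}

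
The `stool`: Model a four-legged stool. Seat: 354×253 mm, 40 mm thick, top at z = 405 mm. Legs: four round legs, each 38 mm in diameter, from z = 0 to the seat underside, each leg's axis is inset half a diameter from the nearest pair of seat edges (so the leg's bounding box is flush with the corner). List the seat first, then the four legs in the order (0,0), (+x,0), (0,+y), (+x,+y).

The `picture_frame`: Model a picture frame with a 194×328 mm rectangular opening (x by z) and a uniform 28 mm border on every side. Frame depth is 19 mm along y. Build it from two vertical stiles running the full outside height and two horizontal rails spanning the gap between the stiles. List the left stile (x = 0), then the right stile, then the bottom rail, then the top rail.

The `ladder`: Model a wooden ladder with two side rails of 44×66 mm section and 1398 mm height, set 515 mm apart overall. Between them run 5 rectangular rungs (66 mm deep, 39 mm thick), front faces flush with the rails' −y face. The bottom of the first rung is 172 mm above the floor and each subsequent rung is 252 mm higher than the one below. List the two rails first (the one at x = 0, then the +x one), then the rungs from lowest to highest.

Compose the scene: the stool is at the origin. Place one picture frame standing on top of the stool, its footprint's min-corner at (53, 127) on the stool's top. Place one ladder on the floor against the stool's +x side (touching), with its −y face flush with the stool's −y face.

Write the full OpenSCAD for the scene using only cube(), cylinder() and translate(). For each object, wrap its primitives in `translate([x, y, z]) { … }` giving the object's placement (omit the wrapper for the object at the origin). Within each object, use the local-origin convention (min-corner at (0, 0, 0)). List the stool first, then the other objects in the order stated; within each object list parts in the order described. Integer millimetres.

translate([0, 0, 365]) cube([354, 253, 40]);
translate([19, 19, 0]) cylinder(h = 365, r = 19);
translate([335, 19, 0]) cylinder(h = 365, r = 19);
translate([19, 234, 0]) cylinder(h = 365, r = 19);
translate([335, 234, 0]) cylinder(h = 365, r = 19);
translate([53, 127, 405]) {
  cube([28, 19, 384]);
  translate([222, 0, 0]) cube([28, 19, 384]);
  translate([28, 0, 0]) cube([194, 19, 28]);
  translate([28, 0, 356]) cube([194, 19, 28]);
}
translate([354, 0, 0]) {
  cube([44, 66, 1398]);
  translate([471, 0, 0]) cube([44, 66, 1398]);
  translate([44, 0, 172]) cube([427, 66, 39]);
  translate([44, 0, 424]) cube([427, 66, 39]);
  translate([44, 0, 676]) cube([427, 66, 39]);
  translate([44, 0, 928]) cube([427, 66, 39]);
  translate([44, 0, 1180]) cube([427, 66, 39]);
}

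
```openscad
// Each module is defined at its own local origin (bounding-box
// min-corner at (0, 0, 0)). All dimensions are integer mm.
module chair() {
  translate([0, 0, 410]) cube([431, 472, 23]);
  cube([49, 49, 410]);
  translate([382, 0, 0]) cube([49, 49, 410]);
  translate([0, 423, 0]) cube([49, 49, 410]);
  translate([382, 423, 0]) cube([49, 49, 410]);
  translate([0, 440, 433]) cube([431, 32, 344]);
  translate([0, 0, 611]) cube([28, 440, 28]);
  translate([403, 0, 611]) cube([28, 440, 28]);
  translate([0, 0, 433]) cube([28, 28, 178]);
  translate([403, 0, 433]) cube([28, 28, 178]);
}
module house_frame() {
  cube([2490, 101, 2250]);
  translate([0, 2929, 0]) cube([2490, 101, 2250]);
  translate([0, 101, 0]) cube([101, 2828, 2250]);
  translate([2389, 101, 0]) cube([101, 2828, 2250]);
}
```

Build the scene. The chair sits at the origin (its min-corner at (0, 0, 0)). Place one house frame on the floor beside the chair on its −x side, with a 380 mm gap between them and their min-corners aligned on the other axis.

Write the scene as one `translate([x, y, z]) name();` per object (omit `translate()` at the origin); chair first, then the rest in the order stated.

chair();
translate([-2870, 0, 0]) house_frame();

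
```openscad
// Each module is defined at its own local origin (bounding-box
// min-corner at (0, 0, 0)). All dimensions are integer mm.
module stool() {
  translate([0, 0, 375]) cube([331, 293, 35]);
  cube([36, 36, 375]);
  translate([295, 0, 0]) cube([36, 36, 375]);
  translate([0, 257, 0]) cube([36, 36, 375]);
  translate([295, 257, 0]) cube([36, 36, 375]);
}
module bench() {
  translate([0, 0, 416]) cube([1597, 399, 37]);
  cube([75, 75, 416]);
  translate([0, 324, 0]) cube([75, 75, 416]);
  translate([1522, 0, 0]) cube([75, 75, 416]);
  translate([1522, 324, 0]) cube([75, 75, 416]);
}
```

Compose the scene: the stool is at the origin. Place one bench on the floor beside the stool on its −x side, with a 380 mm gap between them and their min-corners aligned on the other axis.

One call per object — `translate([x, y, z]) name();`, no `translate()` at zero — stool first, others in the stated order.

stool();
translate([-1977, 0, 0]) bench();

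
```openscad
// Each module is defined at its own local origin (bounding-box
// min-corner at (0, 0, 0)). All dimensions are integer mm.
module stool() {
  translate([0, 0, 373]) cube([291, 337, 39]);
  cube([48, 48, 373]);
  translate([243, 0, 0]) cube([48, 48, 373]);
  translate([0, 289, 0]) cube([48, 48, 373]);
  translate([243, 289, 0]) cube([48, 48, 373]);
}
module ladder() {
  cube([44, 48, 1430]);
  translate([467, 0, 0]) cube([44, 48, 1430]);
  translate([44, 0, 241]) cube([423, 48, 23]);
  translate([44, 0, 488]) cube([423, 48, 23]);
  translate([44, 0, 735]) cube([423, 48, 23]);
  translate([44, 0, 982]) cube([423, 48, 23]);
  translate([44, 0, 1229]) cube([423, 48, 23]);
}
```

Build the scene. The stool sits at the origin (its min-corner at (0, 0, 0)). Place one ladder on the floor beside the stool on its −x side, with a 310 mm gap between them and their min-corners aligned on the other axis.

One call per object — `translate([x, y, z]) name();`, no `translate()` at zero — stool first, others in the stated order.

stool();
translate([-821, 0, 0]) ladder();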